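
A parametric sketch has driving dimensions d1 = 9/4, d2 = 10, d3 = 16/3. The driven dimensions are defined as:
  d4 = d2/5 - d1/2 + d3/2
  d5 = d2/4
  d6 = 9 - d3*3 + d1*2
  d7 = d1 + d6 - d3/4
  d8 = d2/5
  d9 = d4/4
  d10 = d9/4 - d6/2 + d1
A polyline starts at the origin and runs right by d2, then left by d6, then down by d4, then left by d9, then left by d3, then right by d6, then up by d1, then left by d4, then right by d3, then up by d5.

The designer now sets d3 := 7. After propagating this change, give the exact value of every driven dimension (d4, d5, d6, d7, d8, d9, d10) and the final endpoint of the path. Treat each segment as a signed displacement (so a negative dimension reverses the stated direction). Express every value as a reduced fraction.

Apply edit: d3 := 7
  d4 = d2/5 - d1/2 + d3/2 = 35/8
  d5 = d2/4 = 5/2
  d6 = 9 - d3*3 + d1*2 = -15/2
  d7 = d1 + d6 - d3/4 = -7
  d8 = d2/5 = 2
  d9 = d4/4 = 35/32
  d10 = d9/4 - d6/2 + d1 = 803/128
Walk from origin (0, 0):
  seg 1: right by d2 = 10 → (10, 0)
  seg 2: left by d6 = -15/2 → (35/2, 0)
  seg 3: down by d4 = 35/8 → (35/2, -35/8)
  seg 4: left by d9 = 35/32 → (525/32, -35/8)
  seg 5: left by d3 = 7 → (301/32, -35/8)
  seg 6: right by d6 = -15/2 → (61/32, -35/8)
  seg 7: up by d1 = 9/4 → (61/32, -17/8)
  seg 8: left by d4 = 35/8 → (-79/32, -17/8)
  seg 9: right by d3 = 7 → (145/32, -17/8)
  seg 10: up by d5 = 5/2 → (145/32, 3/8)

d4 = 35/8
d5 = 5/2
d6 = -15/2
d7 = -7
d8 = 2
d9 = 35/32
d10 = 803/128
endpoint = (145/32, 3/8)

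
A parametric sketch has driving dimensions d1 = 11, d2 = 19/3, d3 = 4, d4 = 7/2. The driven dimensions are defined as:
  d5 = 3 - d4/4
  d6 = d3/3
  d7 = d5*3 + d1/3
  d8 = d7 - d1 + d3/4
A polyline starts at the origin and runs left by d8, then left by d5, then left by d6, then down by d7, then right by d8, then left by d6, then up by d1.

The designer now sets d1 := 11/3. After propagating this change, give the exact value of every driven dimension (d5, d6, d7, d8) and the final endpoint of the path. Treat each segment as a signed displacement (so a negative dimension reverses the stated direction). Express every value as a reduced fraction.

d5 = 17/8
d6 = 4/3
d7 = 547/72
d8 = 355/72
endpoint = (-115/24, -283/72)

Apply edit: d1 := 11/3
  d5 = 3 - d4/4 = 17/8
  d6 = d3/3 = 4/3
  d7 = d5*3 + d1/3 = 547/72
  d8 = d7 - d1 + d3/4 = 355/72
Walk from origin (0, 0):
  seg 1: left by d8 = 355/72 → (-355/72, 0)
  seg 2: left by d5 = 17/8 → (-127/18, 0)
  seg 3: left by d6 = 4/3 → (-151/18, 0)
  seg 4: down by d7 = 547/72 → (-151/18, -547/72)
  seg 5: right by d8 = 355/72 → (-83/24, -547/72)
  seg 6: left by d6 = 4/3 → (-115/24, -547/72)
  seg 7: up by d1 = 11/3 → (-115/24, -283/72)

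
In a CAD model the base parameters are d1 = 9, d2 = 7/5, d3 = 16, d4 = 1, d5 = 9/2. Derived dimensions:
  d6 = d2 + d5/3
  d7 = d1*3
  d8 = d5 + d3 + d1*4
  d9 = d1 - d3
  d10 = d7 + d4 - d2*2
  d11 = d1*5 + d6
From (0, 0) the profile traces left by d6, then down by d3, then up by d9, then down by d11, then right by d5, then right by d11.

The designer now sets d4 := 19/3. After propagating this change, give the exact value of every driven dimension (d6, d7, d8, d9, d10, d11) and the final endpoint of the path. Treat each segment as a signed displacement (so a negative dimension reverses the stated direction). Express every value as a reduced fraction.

d6 = 29/10
d7 = 27
d8 = 113/2
d9 = -7
d10 = 458/15
d11 = 479/10
endpoint = (99/2, -709/10)

Apply edit: d4 := 19/3
  d6 = d2 + d5/3 = 29/10
  d7 = d1*3 = 27
  d8 = d5 + d3 + d1*4 = 113/2
  d9 = d1 - d3 = -7
  d10 = d7 + d4 - d2*2 = 458/15
  d11 = d1*5 + d6 = 479/10
Walk from origin (0, 0):
  seg 1: left by d6 = 29/10 → (-29/10, 0)
  seg 2: down by d3 = 16 → (-29/10, -16)
  seg 3: up by d9 = -7 → (-29/10, -23)
  seg 4: down by d11 = 479/10 → (-29/10, -709/10)
  seg 5: right by d5 = 9/2 → (8/5, -709/10)
  seg 6: right by d11 = 479/10 → (99/2, -709/10)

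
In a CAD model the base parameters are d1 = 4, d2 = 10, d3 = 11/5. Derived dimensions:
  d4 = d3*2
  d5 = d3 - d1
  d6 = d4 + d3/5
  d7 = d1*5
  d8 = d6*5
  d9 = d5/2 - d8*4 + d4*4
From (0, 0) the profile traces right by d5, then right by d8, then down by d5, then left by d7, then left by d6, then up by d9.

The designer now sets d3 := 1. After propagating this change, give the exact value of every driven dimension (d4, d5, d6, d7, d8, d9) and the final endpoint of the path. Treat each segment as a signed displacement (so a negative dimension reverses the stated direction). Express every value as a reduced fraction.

Apply edit: d3 := 1
  d4 = d3*2 = 2
  d5 = d3 - d1 = -3
  d6 = d4 + d3/5 = 11/5
  d7 = d1*5 = 20
  d8 = d6*5 = 11
  d9 = d5/2 - d8*4 + d4*4 = -75/2
Walk from origin (0, 0):
  seg 1: right by d5 = -3 → (-3, 0)
  seg 2: right by d8 = 11 → (8, 0)
  seg 3: down by d5 = -3 → (8, 3)
  seg 4: left by d7 = 20 → (-12, 3)
  seg 5: left by d6 = 11/5 → (-71/5, 3)
  seg 6: up by d9 = -75/2 → (-71/5, -69/2)

d4 = 2
d5 = -3
d6 = 11/5
d7 = 20
d8 = 11
d9 = -75/2
endpoint = (-71/5, -69/2)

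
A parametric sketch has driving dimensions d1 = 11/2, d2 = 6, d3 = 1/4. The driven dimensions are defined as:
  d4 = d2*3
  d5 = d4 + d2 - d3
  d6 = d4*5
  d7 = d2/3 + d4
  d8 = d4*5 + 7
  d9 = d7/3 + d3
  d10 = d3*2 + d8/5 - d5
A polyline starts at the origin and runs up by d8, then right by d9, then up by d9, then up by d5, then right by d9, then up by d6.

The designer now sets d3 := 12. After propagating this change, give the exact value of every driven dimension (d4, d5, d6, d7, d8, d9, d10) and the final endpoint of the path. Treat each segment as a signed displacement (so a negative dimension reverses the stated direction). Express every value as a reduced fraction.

Apply edit: d3 := 12
  d4 = d2*3 = 18
  d5 = d4 + d2 - d3 = 12
  d6 = d4*5 = 90
  d7 = d2/3 + d4 = 20
  d8 = d4*5 + 7 = 97
  d9 = d7/3 + d3 = 56/3
  d10 = d3*2 + d8/5 - d5 = 157/5
Walk from origin (0, 0):
  seg 1: up by d8 = 97 → (0, 97)
  seg 2: right by d9 = 56/3 → (56/3, 97)
  seg 3: up by d9 = 56/3 → (56/3, 347/3)
  seg 4: up by d5 = 12 → (56/3, 383/3)
  seg 5: right by d9 = 56/3 → (112/3, 383/3)
  seg 6: up by d6 = 90 → (112/3, 653/3)

d4 = 18
d5 = 12
d6 = 90
d7 = 20
d8 = 97
d9 = 56/3
d10 = 157/5
endpoint = (112/3, 653/3)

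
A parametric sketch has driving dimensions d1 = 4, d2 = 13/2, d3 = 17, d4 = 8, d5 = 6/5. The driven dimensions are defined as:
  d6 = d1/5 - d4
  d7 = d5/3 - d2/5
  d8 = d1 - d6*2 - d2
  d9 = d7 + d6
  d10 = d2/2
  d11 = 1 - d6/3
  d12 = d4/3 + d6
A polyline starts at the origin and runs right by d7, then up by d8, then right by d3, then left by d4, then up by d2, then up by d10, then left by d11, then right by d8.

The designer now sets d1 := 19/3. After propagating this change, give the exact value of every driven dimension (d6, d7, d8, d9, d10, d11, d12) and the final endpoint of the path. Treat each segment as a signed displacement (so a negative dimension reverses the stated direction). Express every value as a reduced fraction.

d6 = -101/15
d7 = -9/10
d8 = 133/10
d9 = -229/30
d10 = 13/4
d11 = 146/45
d12 = -61/15
endpoint = (817/45, 461/20)

Apply edit: d1 := 19/3
  d6 = d1/5 - d4 = -101/15
  d7 = d5/3 - d2/5 = -9/10
  d8 = d1 - d6*2 - d2 = 133/10
  d9 = d7 + d6 = -229/30
  d10 = d2/2 = 13/4
  d11 = 1 - d6/3 = 146/45
  d12 = d4/3 + d6 = -61/15
Walk from origin (0, 0):
  seg 1: right by d7 = -9/10 → (-9/10, 0)
  seg 2: up by d8 = 133/10 → (-9/10, 133/10)
  seg 3: right by d3 = 17 → (161/10, 133/10)
  seg 4: left by d4 = 8 → (81/10, 133/10)
  seg 5: up by d2 = 13/2 → (81/10, 99/5)
  seg 6: up by d10 = 13/4 → (81/10, 461/20)
  seg 7: left by d11 = 146/45 → (437/90, 461/20)
  seg 8: right by d8 = 133/10 → (817/45, 461/20)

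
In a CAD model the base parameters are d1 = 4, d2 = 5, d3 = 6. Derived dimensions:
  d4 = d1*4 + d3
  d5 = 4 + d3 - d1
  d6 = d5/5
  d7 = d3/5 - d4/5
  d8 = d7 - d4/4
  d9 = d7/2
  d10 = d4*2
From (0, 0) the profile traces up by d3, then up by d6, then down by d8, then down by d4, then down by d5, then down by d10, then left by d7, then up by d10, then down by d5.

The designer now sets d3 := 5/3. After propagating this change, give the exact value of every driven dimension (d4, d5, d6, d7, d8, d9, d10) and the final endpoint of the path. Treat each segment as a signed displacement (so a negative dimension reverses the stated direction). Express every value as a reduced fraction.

d4 = 53/3
d5 = 5/3
d6 = 1/3
d7 = -16/5
d8 = -457/60
d9 = -8/5
d10 = 106/3
endpoint = (16/5, -683/60)

Apply edit: d3 := 5/3
  d4 = d1*4 + d3 = 53/3
  d5 = 4 + d3 - d1 = 5/3
  d6 = d5/5 = 1/3
  d7 = d3/5 - d4/5 = -16/5
  d8 = d7 - d4/4 = -457/60
  d9 = d7/2 = -8/5
  d10 = d4*2 = 106/3
Walk from origin (0, 0):
  seg 1: up by d3 = 5/3 → (0, 5/3)
  seg 2: up by d6 = 1/3 → (0, 2)
  seg 3: down by d8 = -457/60 → (0, 577/60)
  seg 4: down by d4 = 53/3 → (0, -161/20)
  seg 5: down by d5 = 5/3 → (0, -583/60)
  seg 6: down by d10 = 106/3 → (0, -901/20)
  seg 7: left by d7 = -16/5 → (16/5, -901/20)
  seg 8: up by d10 = 106/3 → (16/5, -583/60)
  seg 9: down by d5 = 5/3 → (16/5, -683/60)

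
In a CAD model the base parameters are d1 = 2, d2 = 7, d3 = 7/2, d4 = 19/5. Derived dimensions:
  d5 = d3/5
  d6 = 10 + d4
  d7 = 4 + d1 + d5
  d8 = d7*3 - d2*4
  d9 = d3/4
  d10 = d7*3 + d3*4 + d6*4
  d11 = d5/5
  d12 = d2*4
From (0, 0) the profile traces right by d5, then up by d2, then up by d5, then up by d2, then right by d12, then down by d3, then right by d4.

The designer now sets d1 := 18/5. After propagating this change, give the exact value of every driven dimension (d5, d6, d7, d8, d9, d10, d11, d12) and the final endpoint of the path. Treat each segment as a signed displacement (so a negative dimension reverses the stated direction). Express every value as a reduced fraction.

d5 = 7/10
d6 = 69/5
d7 = 83/10
d8 = -31/10
d9 = 7/8
d10 = 941/10
d11 = 7/50
d12 = 28
endpoint = (65/2, 56/5)

Apply edit: d1 := 18/5
  d5 = d3/5 = 7/10
  d6 = 10 + d4 = 69/5
  d7 = 4 + d1 + d5 = 83/10
  d8 = d7*3 - d2*4 = -31/10
  d9 = d3/4 = 7/8
  d10 = d7*3 + d3*4 + d6*4 = 941/10
  d11 = d5/5 = 7/50
  d12 = d2*4 = 28
Walk from origin (0, 0):
  seg 1: right by d5 = 7/10 → (7/10, 0)
  seg 2: up by d2 = 7 → (7/10, 7)
  seg 3: up by d5 = 7/10 → (7/10, 77/10)
  seg 4: up by d2 = 7 → (7/10, 147/10)
  seg 5: right by d12 = 28 → (287/10, 147/10)
  seg 6: down by d3 = 7/2 → (287/10, 56/5)
  seg 7: right by d4 = 19/5 → (65/2, 56/5)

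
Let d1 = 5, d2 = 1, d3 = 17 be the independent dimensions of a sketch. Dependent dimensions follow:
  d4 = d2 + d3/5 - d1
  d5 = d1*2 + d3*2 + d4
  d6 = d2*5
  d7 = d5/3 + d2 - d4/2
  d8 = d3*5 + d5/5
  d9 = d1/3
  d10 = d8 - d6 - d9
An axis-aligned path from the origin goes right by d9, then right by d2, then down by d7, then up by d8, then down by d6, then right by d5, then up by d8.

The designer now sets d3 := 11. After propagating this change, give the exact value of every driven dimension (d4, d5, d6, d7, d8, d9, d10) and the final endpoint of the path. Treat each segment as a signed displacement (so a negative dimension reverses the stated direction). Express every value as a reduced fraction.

Apply edit: d3 := 11
  d4 = d2 + d3/5 - d1 = -9/5
  d5 = d1*2 + d3*2 + d4 = 151/5
  d6 = d2*5 = 5
  d7 = d5/3 + d2 - d4/2 = 359/30
  d8 = d3*5 + d5/5 = 1526/25
  d9 = d1/3 = 5/3
  d10 = d8 - d6 - d9 = 4078/75
Walk from origin (0, 0):
  seg 1: right by d9 = 5/3 → (5/3, 0)
  seg 2: right by d2 = 1 → (8/3, 0)
  seg 3: down by d7 = 359/30 → (8/3, -359/30)
  seg 4: up by d8 = 1526/25 → (8/3, 7361/150)
  seg 5: down by d6 = 5 → (8/3, 6611/150)
  seg 6: right by d5 = 151/5 → (493/15, 6611/150)
  seg 7: up by d8 = 1526/25 → (493/15, 15767/150)

d4 = -9/5
d5 = 151/5
d6 = 5
d7 = 359/30
d8 = 1526/25
d9 = 5/3
d10 = 4078/75
endpoint = (493/15, 15767/150)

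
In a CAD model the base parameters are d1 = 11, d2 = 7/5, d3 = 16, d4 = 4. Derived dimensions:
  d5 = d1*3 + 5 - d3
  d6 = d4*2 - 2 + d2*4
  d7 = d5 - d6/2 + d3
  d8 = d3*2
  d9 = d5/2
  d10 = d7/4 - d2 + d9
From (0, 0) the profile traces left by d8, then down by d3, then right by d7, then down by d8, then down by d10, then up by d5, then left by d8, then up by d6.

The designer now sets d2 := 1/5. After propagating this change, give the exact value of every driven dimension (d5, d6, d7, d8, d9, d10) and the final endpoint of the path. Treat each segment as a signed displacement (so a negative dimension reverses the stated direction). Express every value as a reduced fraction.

Apply edit: d2 := 1/5
  d5 = d1*3 + 5 - d3 = 22
  d6 = d4*2 - 2 + d2*4 = 34/5
  d7 = d5 - d6/2 + d3 = 173/5
  d8 = d3*2 = 32
  d9 = d5/2 = 11
  d10 = d7/4 - d2 + d9 = 389/20
Walk from origin (0, 0):
  seg 1: left by d8 = 32 → (-32, 0)
  seg 2: down by d3 = 16 → (-32, -16)
  seg 3: right by d7 = 173/5 → (13/5, -16)
  seg 4: down by d8 = 32 → (13/5, -48)
  seg 5: down by d10 = 389/20 → (13/5, -1349/20)
  seg 6: up by d5 = 22 → (13/5, -909/20)
  seg 7: left by d8 = 32 → (-147/5, -909/20)
  seg 8: up by d6 = 34/5 → (-147/5, -773/20)

d5 = 22
d6 = 34/5
d7 = 173/5
d8 = 32
d9 = 11
d10 = 389/20
endpoint = (-147/5, -773/20)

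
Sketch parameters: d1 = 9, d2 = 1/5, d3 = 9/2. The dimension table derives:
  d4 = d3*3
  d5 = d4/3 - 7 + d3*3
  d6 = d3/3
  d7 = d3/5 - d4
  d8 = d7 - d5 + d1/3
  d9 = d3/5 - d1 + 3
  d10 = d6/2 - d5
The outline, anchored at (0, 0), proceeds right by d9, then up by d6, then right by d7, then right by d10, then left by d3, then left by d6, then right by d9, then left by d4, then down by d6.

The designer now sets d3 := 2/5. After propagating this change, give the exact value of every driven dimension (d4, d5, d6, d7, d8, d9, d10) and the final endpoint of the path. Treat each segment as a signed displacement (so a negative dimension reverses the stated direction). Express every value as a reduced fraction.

d4 = 6/5
d5 = -27/5
d6 = 2/15
d7 = -28/25
d8 = 182/25
d9 = -148/25
d10 = 82/15
endpoint = (-692/75, 0)

Apply edit: d3 := 2/5
  d4 = d3*3 = 6/5
  d5 = d4/3 - 7 + d3*3 = -27/5
  d6 = d3/3 = 2/15
  d7 = d3/5 - d4 = -28/25
  d8 = d7 - d5 + d1/3 = 182/25
  d9 = d3/5 - d1 + 3 = -148/25
  d10 = d6/2 - d5 = 82/15
Walk from origin (0, 0):
  seg 1: right by d9 = -148/25 → (-148/25, 0)
  seg 2: up by d6 = 2/15 → (-148/25, 2/15)
  seg 3: right by d7 = -28/25 → (-176/25, 2/15)
  seg 4: right by d10 = 82/15 → (-118/75, 2/15)
  seg 5: left by d3 = 2/5 → (-148/75, 2/15)
  seg 6: left by d6 = 2/15 → (-158/75, 2/15)
  seg 7: right by d9 = -148/25 → (-602/75, 2/15)
  seg 8: left by d4 = 6/5 → (-692/75, 2/15)
  seg 9: down by d6 = 2/15 → (-692/75, 0)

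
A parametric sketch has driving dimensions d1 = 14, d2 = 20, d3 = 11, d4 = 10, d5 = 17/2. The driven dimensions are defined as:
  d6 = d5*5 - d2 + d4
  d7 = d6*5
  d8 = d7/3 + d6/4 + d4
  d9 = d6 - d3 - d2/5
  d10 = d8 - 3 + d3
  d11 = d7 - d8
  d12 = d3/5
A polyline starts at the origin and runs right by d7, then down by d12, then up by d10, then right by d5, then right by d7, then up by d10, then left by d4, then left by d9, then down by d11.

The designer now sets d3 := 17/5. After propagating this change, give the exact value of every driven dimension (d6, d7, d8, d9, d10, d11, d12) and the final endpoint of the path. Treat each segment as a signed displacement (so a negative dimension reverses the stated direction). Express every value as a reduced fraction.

d6 = 65/2
d7 = 325/2
d8 = 1735/24
d9 = 251/10
d10 = 8723/120
d11 = 2165/24
d12 = 17/25
endpoint = (1492/5, 10899/200)

Apply edit: d3 := 17/5
  d6 = d5*5 - d2 + d4 = 65/2
  d7 = d6*5 = 325/2
  d8 = d7/3 + d6/4 + d4 = 1735/24
  d9 = d6 - d3 - d2/5 = 251/10
  d10 = d8 - 3 + d3 = 8723/120
  d11 = d7 - d8 = 2165/24
  d12 = d3/5 = 17/25
Walk from origin (0, 0):
  seg 1: right by d7 = 325/2 → (325/2, 0)
  seg 2: down by d12 = 17/25 → (325/2, -17/25)
  seg 3: up by d10 = 8723/120 → (325/2, 43207/600)
  seg 4: right by d5 = 17/2 → (171, 43207/600)
  seg 5: right by d7 = 325/2 → (667/2, 43207/600)
  seg 6: up by d10 = 8723/120 → (667/2, 43411/300)
  seg 7: left by d4 = 10 → (647/2, 43411/300)
  seg 8: left by d9 = 251/10 → (1492/5, 43411/300)
  seg 9: down by d11 = 2165/24 → (1492/5, 10899/200)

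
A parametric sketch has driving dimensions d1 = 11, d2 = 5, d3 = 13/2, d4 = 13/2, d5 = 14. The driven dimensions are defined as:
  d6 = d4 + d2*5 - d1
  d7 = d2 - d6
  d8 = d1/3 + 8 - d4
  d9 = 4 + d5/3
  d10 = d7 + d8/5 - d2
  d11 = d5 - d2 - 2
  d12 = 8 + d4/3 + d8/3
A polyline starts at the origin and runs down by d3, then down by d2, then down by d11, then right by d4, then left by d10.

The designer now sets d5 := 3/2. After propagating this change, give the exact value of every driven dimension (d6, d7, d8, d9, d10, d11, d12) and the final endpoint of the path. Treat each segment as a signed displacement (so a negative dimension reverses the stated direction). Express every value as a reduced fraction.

Apply edit: d5 := 3/2
  d6 = d4 + d2*5 - d1 = 41/2
  d7 = d2 - d6 = -31/2
  d8 = d1/3 + 8 - d4 = 31/6
  d9 = 4 + d5/3 = 9/2
  d10 = d7 + d8/5 - d2 = -292/15
  d11 = d5 - d2 - 2 = -11/2
  d12 = 8 + d4/3 + d8/3 = 107/9
Walk from origin (0, 0):
  seg 1: down by d3 = 13/2 → (0, -13/2)
  seg 2: down by d2 = 5 → (0, -23/2)
  seg 3: down by d11 = -11/2 → (0, -6)
  seg 4: right by d4 = 13/2 → (13/2, -6)
  seg 5: left by d10 = -292/15 → (779/30, -6)

d6 = 41/2
d7 = -31/2
d8 = 31/6
d9 = 9/2
d10 = -292/15
d11 = -11/2
d12 = 107/9
endpoint = (779/30, -6)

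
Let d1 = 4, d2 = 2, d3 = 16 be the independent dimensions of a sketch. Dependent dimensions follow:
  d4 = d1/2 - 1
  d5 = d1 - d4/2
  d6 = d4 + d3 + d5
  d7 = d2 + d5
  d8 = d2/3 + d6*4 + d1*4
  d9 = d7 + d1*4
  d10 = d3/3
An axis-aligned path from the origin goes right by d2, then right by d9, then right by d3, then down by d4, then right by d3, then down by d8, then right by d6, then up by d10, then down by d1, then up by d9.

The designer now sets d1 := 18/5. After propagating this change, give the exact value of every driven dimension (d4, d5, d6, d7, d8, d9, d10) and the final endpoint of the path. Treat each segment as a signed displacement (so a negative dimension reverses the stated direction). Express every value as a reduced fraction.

Apply edit: d1 := 18/5
  d4 = d1/2 - 1 = 4/5
  d5 = d1 - d4/2 = 16/5
  d6 = d4 + d3 + d5 = 20
  d7 = d2 + d5 = 26/5
  d8 = d2/3 + d6*4 + d1*4 = 1426/15
  d9 = d7 + d1*4 = 98/5
  d10 = d3/3 = 16/3
Walk from origin (0, 0):
  seg 1: right by d2 = 2 → (2, 0)
  seg 2: right by d9 = 98/5 → (108/5, 0)
  seg 3: right by d3 = 16 → (188/5, 0)
  seg 4: down by d4 = 4/5 → (188/5, -4/5)
  seg 5: right by d3 = 16 → (268/5, -4/5)
  seg 6: down by d8 = 1426/15 → (268/5, -1438/15)
  seg 7: right by d6 = 20 → (368/5, -1438/15)
  seg 8: up by d10 = 16/3 → (368/5, -1358/15)
  seg 9: down by d1 = 18/5 → (368/5, -1412/15)
  seg 10: up by d9 = 98/5 → (368/5, -1118/15)

d4 = 4/5
d5 = 16/5
d6 = 20
d7 = 26/5
d8 = 1426/15
d9 = 98/5
d10 = 16/3
endpoint = (368/5, -1118/15)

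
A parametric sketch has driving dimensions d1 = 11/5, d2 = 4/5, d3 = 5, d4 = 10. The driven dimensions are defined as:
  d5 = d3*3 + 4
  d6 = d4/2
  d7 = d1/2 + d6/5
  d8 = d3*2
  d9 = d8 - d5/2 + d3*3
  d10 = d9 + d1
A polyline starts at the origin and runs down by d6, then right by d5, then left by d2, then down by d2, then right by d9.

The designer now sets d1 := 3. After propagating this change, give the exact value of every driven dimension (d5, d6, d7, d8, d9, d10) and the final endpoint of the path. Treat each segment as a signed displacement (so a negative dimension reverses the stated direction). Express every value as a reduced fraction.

Apply edit: d1 := 3
  d5 = d3*3 + 4 = 19
  d6 = d4/2 = 5
  d7 = d1/2 + d6/5 = 5/2
  d8 = d3*2 = 10
  d9 = d8 - d5/2 + d3*3 = 31/2
  d10 = d9 + d1 = 37/2
Walk from origin (0, 0):
  seg 1: down by d6 = 5 → (0, -5)
  seg 2: right by d5 = 19 → (19, -5)
  seg 3: left by d2 = 4/5 → (91/5, -5)
  seg 4: down by d2 = 4/5 → (91/5, -29/5)
  seg 5: right by d9 = 31/2 → (337/10, -29/5)

d5 = 19
d6 = 5
d7 = 5/2
d8 = 10
d9 = 31/2
d10 = 37/2
endpoint = (337/10, -29/5)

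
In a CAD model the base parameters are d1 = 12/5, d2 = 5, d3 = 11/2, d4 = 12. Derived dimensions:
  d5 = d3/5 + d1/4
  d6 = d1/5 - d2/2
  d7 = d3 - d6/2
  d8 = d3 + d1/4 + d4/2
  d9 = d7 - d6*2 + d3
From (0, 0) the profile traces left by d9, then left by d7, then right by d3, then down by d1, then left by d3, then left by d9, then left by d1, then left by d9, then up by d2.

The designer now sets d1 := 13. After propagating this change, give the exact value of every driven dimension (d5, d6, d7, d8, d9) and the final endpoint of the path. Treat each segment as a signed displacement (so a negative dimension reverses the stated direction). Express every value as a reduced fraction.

d5 = 87/20
d6 = 1/10
d7 = 109/20
d8 = 59/4
d9 = 43/4
endpoint = (-507/10, -8)

Apply edit: d1 := 13
  d5 = d3/5 + d1/4 = 87/20
  d6 = d1/5 - d2/2 = 1/10
  d7 = d3 - d6/2 = 109/20
  d8 = d3 + d1/4 + d4/2 = 59/4
  d9 = d7 - d6*2 + d3 = 43/4
Walk from origin (0, 0):
  seg 1: left by d9 = 43/4 → (-43/4, 0)
  seg 2: left by d7 = 109/20 → (-81/5, 0)
  seg 3: right by d3 = 11/2 → (-107/10, 0)
  seg 4: down by d1 = 13 → (-107/10, -13)
  seg 5: left by d3 = 11/2 → (-81/5, -13)
  seg 6: left by d9 = 43/4 → (-539/20, -13)
  seg 7: left by d1 = 13 → (-799/20, -13)
  seg 8: left by d9 = 43/4 → (-507/10, -13)
  seg 9: up by d2 = 5 → (-507/10, -8)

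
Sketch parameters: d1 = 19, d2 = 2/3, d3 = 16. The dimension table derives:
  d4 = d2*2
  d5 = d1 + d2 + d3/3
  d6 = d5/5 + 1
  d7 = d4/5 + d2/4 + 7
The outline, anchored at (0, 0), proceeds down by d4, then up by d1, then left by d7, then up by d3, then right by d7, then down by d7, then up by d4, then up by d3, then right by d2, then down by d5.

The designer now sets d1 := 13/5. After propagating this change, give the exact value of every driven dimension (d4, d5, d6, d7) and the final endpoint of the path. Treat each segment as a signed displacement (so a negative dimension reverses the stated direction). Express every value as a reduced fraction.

d4 = 4/3
d5 = 43/5
d6 = 68/25
d7 = 223/30
endpoint = (2/3, 557/30)

Apply edit: d1 := 13/5
  d4 = d2*2 = 4/3
  d5 = d1 + d2 + d3/3 = 43/5
  d6 = d5/5 + 1 = 68/25
  d7 = d4/5 + d2/4 + 7 = 223/30
Walk from origin (0, 0):
  seg 1: down by d4 = 4/3 → (0, -4/3)
  seg 2: up by d1 = 13/5 → (0, 19/15)
  seg 3: left by d7 = 223/30 → (-223/30, 19/15)
  seg 4: up by d3 = 16 → (-223/30, 259/15)
  seg 5: right by d7 = 223/30 → (0, 259/15)
  seg 6: down by d7 = 223/30 → (0, 59/6)
  seg 7: up by d4 = 4/3 → (0, 67/6)
  seg 8: up by d3 = 16 → (0, 163/6)
  seg 9: right by d2 = 2/3 → (2/3, 163/6)
  seg 10: down by d5 = 43/5 → (2/3, 557/30)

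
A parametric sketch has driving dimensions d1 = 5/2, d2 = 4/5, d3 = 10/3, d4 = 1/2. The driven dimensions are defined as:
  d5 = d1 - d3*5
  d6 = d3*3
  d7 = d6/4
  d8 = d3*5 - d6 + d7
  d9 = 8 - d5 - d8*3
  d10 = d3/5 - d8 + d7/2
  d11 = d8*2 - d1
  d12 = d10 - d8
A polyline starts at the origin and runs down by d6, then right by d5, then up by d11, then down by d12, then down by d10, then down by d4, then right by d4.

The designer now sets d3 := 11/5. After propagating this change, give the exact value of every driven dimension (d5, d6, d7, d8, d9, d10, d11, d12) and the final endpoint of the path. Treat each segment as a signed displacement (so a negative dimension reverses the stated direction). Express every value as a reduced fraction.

Apply edit: d3 := 11/5
  d5 = d1 - d3*5 = -17/2
  d6 = d3*3 = 33/5
  d7 = d6/4 = 33/20
  d8 = d3*5 - d6 + d7 = 121/20
  d9 = 8 - d5 - d8*3 = -33/20
  d10 = d3/5 - d8 + d7/2 = -957/200
  d11 = d8*2 - d1 = 48/5
  d12 = d10 - d8 = -2167/200
Walk from origin (0, 0):
  seg 1: down by d6 = 33/5 → (0, -33/5)
  seg 2: right by d5 = -17/2 → (-17/2, -33/5)
  seg 3: up by d11 = 48/5 → (-17/2, 3)
  seg 4: down by d12 = -2167/200 → (-17/2, 2767/200)
  seg 5: down by d10 = -957/200 → (-17/2, 931/50)
  seg 6: down by d4 = 1/2 → (-17/2, 453/25)
  seg 7: right by d4 = 1/2 → (-8, 453/25)

d5 = -17/2
d6 = 33/5
d7 = 33/20
d8 = 121/20
d9 = -33/20
d10 = -957/200
d11 = 48/5
d12 = -2167/200
endpoint = (-8, 453/25)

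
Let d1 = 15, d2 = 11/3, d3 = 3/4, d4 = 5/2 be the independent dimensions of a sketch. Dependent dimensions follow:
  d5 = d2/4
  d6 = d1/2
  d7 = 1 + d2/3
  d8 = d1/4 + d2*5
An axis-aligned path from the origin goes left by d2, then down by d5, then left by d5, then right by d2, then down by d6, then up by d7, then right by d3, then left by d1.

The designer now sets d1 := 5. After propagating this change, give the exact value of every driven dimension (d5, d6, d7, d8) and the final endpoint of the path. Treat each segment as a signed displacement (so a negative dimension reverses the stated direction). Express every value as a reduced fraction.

Apply edit: d1 := 5
  d5 = d2/4 = 11/12
  d6 = d1/2 = 5/2
  d7 = 1 + d2/3 = 20/9
  d8 = d1/4 + d2*5 = 235/12
Walk from origin (0, 0):
  seg 1: left by d2 = 11/3 → (-11/3, 0)
  seg 2: down by d5 = 11/12 → (-11/3, -11/12)
  seg 3: left by d5 = 11/12 → (-55/12, -11/12)
  seg 4: right by d2 = 11/3 → (-11/12, -11/12)
  seg 5: down by d6 = 5/2 → (-11/12, -41/12)
  seg 6: up by d7 = 20/9 → (-11/12, -43/36)
  seg 7: right by d3 = 3/4 → (-1/6, -43/36)
  seg 8: left by d1 = 5 → (-31/6, -43/36)

d5 = 11/12
d6 = 5/2
d7 = 20/9
d8 = 235/12
endpoint = (-31/6, -43/36)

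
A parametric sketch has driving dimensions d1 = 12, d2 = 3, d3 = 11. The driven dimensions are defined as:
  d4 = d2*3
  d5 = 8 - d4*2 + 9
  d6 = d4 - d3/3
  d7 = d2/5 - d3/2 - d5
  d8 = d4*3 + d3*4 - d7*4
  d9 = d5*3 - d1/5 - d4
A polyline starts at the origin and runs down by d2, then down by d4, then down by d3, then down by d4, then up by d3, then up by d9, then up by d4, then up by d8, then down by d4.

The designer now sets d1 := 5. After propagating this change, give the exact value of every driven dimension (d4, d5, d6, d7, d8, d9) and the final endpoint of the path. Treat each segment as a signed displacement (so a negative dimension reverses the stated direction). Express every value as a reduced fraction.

Apply edit: d1 := 5
  d4 = d2*3 = 9
  d5 = 8 - d4*2 + 9 = -1
  d6 = d4 - d3/3 = 16/3
  d7 = d2/5 - d3/2 - d5 = -39/10
  d8 = d4*3 + d3*4 - d7*4 = 433/5
  d9 = d5*3 - d1/5 - d4 = -13
Walk from origin (0, 0):
  seg 1: down by d2 = 3 → (0, -3)
  seg 2: down by d4 = 9 → (0, -12)
  seg 3: down by d3 = 11 → (0, -23)
  seg 4: down by d4 = 9 → (0, -32)
  seg 5: up by d3 = 11 → (0, -21)
  seg 6: up by d9 = -13 → (0, -34)
  seg 7: up by d4 = 9 → (0, -25)
  seg 8: up by d8 = 433/5 → (0, 308/5)
  seg 9: down by d4 = 9 → (0, 263/5)

d4 = 9
d5 = -1
d6 = 16/3
d7 = -39/10
d8 = 433/5
d9 = -13
endpoint = (0, 263/5)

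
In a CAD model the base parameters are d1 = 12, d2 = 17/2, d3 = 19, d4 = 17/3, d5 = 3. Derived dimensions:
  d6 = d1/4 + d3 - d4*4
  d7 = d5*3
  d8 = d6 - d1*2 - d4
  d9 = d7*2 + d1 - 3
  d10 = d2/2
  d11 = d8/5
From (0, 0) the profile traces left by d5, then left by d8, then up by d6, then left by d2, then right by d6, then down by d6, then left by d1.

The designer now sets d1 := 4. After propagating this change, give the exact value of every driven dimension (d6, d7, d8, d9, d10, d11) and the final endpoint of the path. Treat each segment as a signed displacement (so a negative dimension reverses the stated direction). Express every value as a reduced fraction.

d6 = -8/3
d7 = 9
d8 = -49/3
d9 = 19
d10 = 17/4
d11 = -49/15
endpoint = (-11/6, 0)

Apply edit: d1 := 4
  d6 = d1/4 + d3 - d4*4 = -8/3
  d7 = d5*3 = 9
  d8 = d6 - d1*2 - d4 = -49/3
  d9 = d7*2 + d1 - 3 = 19
  d10 = d2/2 = 17/4
  d11 = d8/5 = -49/15
Walk from origin (0, 0):
  seg 1: left by d5 = 3 → (-3, 0)
  seg 2: left by d8 = -49/3 → (40/3, 0)
  seg 3: up by d6 = -8/3 → (40/3, -8/3)
  seg 4: left by d2 = 17/2 → (29/6, -8/3)
  seg 5: right by d6 = -8/3 → (13/6, -8/3)
  seg 6: down by d6 = -8/3 → (13/6, 0)
  seg 7: left by d1 = 4 → (-11/6, 0)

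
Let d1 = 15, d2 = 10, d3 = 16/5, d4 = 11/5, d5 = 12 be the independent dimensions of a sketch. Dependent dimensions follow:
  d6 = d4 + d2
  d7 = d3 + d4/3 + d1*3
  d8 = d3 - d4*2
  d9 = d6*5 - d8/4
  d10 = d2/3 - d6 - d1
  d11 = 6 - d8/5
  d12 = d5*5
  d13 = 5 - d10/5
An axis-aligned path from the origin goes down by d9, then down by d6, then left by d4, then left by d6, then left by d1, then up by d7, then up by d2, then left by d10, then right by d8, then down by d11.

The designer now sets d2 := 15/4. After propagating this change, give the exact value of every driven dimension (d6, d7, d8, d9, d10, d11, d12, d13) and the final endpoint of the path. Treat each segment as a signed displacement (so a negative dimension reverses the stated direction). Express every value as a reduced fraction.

d6 = 119/20
d7 = 734/15
d8 = -6/5
d9 = 601/20
d10 = -197/10
d11 = 156/25
d12 = 60
d13 = 447/50
endpoint = (-93/20, 3133/300)

Apply edit: d2 := 15/4
  d6 = d4 + d2 = 119/20
  d7 = d3 + d4/3 + d1*3 = 734/15
  d8 = d3 - d4*2 = -6/5
  d9 = d6*5 - d8/4 = 601/20
  d10 = d2/3 - d6 - d1 = -197/10
  d11 = 6 - d8/5 = 156/25
  d12 = d5*5 = 60
  d13 = 5 - d10/5 = 447/50
Walk from origin (0, 0):
  seg 1: down by d9 = 601/20 → (0, -601/20)
  seg 2: down by d6 = 119/20 → (0, -36)
  seg 3: left by d4 = 11/5 → (-11/5, -36)
  seg 4: left by d6 = 119/20 → (-163/20, -36)
  seg 5: left by d1 = 15 → (-463/20, -36)
  seg 6: up by d7 = 734/15 → (-463/20, 194/15)
  seg 7: up by d2 = 15/4 → (-463/20, 1001/60)
  seg 8: left by d10 = -197/10 → (-69/20, 1001/60)
  seg 9: right by d8 = -6/5 → (-93/20, 1001/60)
  seg 10: down by d11 = 156/25 → (-93/20, 3133/300)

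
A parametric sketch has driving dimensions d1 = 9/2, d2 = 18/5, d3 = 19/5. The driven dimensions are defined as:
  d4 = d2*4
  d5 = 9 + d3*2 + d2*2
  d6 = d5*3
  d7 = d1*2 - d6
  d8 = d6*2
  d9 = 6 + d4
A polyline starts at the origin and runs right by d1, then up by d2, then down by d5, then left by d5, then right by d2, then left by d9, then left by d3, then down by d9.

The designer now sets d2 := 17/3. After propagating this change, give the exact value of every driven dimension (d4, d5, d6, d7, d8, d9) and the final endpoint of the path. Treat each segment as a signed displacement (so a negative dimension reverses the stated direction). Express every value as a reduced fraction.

d4 = 68/3
d5 = 419/15
d6 = 419/5
d7 = -374/5
d8 = 838/5
d9 = 86/3
endpoint = (-1507/30, -764/15)

Apply edit: d2 := 17/3
  d4 = d2*4 = 68/3
  d5 = 9 + d3*2 + d2*2 = 419/15
  d6 = d5*3 = 419/5
  d7 = d1*2 - d6 = -374/5
  d8 = d6*2 = 838/5
  d9 = 6 + d4 = 86/3
Walk from origin (0, 0):
  seg 1: right by d1 = 9/2 → (9/2, 0)
  seg 2: up by d2 = 17/3 → (9/2, 17/3)
  seg 3: down by d5 = 419/15 → (9/2, -334/15)
  seg 4: left by d5 = 419/15 → (-703/30, -334/15)
  seg 5: right by d2 = 17/3 → (-533/30, -334/15)
  seg 6: left by d9 = 86/3 → (-1393/30, -334/15)
  seg 7: left by d3 = 19/5 → (-1507/30, -334/15)
  seg 8: down by d9 = 86/3 → (-1507/30, -764/15)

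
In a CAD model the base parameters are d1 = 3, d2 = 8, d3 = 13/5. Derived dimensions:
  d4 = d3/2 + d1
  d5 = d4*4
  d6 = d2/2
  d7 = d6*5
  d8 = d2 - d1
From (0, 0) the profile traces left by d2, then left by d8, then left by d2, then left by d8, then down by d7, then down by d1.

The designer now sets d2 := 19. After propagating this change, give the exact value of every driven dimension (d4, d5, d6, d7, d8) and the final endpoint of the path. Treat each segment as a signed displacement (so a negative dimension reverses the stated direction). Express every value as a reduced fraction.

d4 = 43/10
d5 = 86/5
d6 = 19/2
d7 = 95/2
d8 = 16
endpoint = (-70, -101/2)

Apply edit: d2 := 19
  d4 = d3/2 + d1 = 43/10
  d5 = d4*4 = 86/5
  d6 = d2/2 = 19/2
  d7 = d6*5 = 95/2
  d8 = d2 - d1 = 16
Walk from origin (0, 0):
  seg 1: left by d2 = 19 → (-19, 0)
  seg 2: left by d8 = 16 → (-35, 0)
  seg 3: left by d2 = 19 → (-54, 0)
  seg 4: left by d8 = 16 → (-70, 0)
  seg 5: down by d7 = 95/2 → (-70, -95/2)
  seg 6: down by d1 = 3 → (-70, -101/2)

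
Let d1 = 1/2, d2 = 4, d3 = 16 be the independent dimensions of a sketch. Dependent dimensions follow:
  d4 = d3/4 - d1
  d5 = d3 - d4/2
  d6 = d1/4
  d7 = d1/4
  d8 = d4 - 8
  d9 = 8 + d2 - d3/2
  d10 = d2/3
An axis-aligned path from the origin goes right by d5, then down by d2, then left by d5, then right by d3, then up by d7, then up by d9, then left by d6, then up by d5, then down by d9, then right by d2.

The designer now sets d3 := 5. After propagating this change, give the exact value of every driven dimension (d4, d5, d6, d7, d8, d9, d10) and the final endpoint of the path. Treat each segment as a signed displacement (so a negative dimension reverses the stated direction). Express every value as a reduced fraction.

d4 = 3/4
d5 = 37/8
d6 = 1/8
d7 = 1/8
d8 = -29/4
d9 = 19/2
d10 = 4/3
endpoint = (71/8, 3/4)

Apply edit: d3 := 5
  d4 = d3/4 - d1 = 3/4
  d5 = d3 - d4/2 = 37/8
  d6 = d1/4 = 1/8
  d7 = d1/4 = 1/8
  d8 = d4 - 8 = -29/4
  d9 = 8 + d2 - d3/2 = 19/2
  d10 = d2/3 = 4/3
Walk from origin (0, 0):
  seg 1: right by d5 = 37/8 → (37/8, 0)
  seg 2: down by d2 = 4 → (37/8, -4)
  seg 3: left by d5 = 37/8 → (0, -4)
  seg 4: right by d3 = 5 → (5, -4)
  seg 5: up by d7 = 1/8 → (5, -31/8)
  seg 6: up by d9 = 19/2 → (5, 45/8)
  seg 7: left by d6 = 1/8 → (39/8, 45/8)
  seg 8: up by d5 = 37/8 → (39/8, 41/4)
  seg 9: down by d9 = 19/2 → (39/8, 3/4)
  seg 10: right by d2 = 4 → (71/8, 3/4)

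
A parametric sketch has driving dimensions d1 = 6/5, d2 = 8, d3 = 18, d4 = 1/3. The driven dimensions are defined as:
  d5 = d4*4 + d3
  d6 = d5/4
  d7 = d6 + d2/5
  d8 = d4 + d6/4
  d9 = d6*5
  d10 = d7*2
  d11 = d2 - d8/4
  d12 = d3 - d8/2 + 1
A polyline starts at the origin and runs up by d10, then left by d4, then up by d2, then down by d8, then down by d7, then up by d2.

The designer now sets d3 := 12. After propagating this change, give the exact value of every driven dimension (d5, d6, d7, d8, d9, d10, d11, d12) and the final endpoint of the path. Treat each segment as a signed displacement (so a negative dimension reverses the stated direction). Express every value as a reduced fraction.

Apply edit: d3 := 12
  d5 = d4*4 + d3 = 40/3
  d6 = d5/4 = 10/3
  d7 = d6 + d2/5 = 74/15
  d8 = d4 + d6/4 = 7/6
  d9 = d6*5 = 50/3
  d10 = d7*2 = 148/15
  d11 = d2 - d8/4 = 185/24
  d12 = d3 - d8/2 + 1 = 149/12
Walk from origin (0, 0):
  seg 1: up by d10 = 148/15 → (0, 148/15)
  seg 2: left by d4 = 1/3 → (-1/3, 148/15)
  seg 3: up by d2 = 8 → (-1/3, 268/15)
  seg 4: down by d8 = 7/6 → (-1/3, 167/10)
  seg 5: down by d7 = 74/15 → (-1/3, 353/30)
  seg 6: up by d2 = 8 → (-1/3, 593/30)

d5 = 40/3
d6 = 10/3
d7 = 74/15
d8 = 7/6
d9 = 50/3
d10 = 148/15
d11 = 185/24
d12 = 149/12
endpoint = (-1/3, 593/30)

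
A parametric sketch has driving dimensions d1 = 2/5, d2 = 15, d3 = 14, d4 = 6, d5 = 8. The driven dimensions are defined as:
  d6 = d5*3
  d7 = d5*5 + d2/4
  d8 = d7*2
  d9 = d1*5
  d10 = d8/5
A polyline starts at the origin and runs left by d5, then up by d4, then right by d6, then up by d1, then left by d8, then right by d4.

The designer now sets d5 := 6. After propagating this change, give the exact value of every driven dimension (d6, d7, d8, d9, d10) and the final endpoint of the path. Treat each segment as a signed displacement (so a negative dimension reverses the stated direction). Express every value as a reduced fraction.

Apply edit: d5 := 6
  d6 = d5*3 = 18
  d7 = d5*5 + d2/4 = 135/4
  d8 = d7*2 = 135/2
  d9 = d1*5 = 2
  d10 = d8/5 = 27/2
Walk from origin (0, 0):
  seg 1: left by d5 = 6 → (-6, 0)
  seg 2: up by d4 = 6 → (-6, 6)
  seg 3: right by d6 = 18 → (12, 6)
  seg 4: up by d1 = 2/5 → (12, 32/5)
  seg 5: left by d8 = 135/2 → (-111/2, 32/5)
  seg 6: right by d4 = 6 → (-99/2, 32/5)

d6 = 18
d7 = 135/4
d8 = 135/2
d9 = 2
d10 = 27/2
endpoint = (-99/2, 32/5)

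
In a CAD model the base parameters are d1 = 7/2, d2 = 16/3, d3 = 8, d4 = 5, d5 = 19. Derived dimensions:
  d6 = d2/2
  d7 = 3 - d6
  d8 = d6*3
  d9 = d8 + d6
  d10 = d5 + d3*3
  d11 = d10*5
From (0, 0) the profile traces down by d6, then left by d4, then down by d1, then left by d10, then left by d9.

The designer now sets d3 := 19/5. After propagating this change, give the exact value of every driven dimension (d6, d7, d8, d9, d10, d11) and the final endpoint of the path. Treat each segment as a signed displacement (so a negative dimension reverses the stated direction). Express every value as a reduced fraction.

Apply edit: d3 := 19/5
  d6 = d2/2 = 8/3
  d7 = 3 - d6 = 1/3
  d8 = d6*3 = 8
  d9 = d8 + d6 = 32/3
  d10 = d5 + d3*3 = 152/5
  d11 = d10*5 = 152
Walk from origin (0, 0):
  seg 1: down by d6 = 8/3 → (0, -8/3)
  seg 2: left by d4 = 5 → (-5, -8/3)
  seg 3: down by d1 = 7/2 → (-5, -37/6)
  seg 4: left by d10 = 152/5 → (-177/5, -37/6)
  seg 5: left by d9 = 32/3 → (-691/15, -37/6)

d6 = 8/3
d7 = 1/3
d8 = 8
d9 = 32/3
d10 = 152/5
d11 = 152
endpoint = (-691/15, -37/6)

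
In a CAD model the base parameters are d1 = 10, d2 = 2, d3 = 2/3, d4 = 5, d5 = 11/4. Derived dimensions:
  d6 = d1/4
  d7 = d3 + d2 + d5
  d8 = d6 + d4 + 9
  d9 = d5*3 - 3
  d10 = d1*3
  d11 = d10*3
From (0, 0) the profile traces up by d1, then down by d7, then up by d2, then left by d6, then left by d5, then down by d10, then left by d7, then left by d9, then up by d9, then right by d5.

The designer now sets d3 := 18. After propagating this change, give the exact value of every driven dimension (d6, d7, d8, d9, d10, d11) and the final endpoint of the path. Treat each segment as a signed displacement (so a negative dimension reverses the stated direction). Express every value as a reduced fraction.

d6 = 5/2
d7 = 91/4
d8 = 33/2
d9 = 21/4
d10 = 30
d11 = 90
endpoint = (-61/2, -71/2)

Apply edit: d3 := 18
  d6 = d1/4 = 5/2
  d7 = d3 + d2 + d5 = 91/4
  d8 = d6 + d4 + 9 = 33/2
  d9 = d5*3 - 3 = 21/4
  d10 = d1*3 = 30
  d11 = d10*3 = 90
Walk from origin (0, 0):
  seg 1: up by d1 = 10 → (0, 10)
  seg 2: down by d7 = 91/4 → (0, -51/4)
  seg 3: up by d2 = 2 → (0, -43/4)
  seg 4: left by d6 = 5/2 → (-5/2, -43/4)
  seg 5: left by d5 = 11/4 → (-21/4, -43/4)
  seg 6: down by d10 = 30 → (-21/4, -163/4)
  seg 7: left by d7 = 91/4 → (-28, -163/4)
  seg 8: left by d9 = 21/4 → (-133/4, -163/4)
  seg 9: up by d9 = 21/4 → (-133/4, -71/2)
  seg 10: right by d5 = 11/4 → (-61/2, -71/2)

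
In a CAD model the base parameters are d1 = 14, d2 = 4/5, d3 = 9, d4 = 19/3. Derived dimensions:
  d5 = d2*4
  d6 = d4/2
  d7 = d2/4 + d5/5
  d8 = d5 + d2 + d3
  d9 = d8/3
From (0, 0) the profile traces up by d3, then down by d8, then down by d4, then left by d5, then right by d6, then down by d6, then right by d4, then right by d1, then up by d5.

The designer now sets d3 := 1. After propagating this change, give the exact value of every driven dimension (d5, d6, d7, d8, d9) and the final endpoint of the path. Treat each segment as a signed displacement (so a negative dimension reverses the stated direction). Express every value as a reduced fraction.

d5 = 16/5
d6 = 19/6
d7 = 21/25
d8 = 5
d9 = 5/3
endpoint = (203/10, -103/10)

Apply edit: d3 := 1
  d5 = d2*4 = 16/5
  d6 = d4/2 = 19/6
  d7 = d2/4 + d5/5 = 21/25
  d8 = d5 + d2 + d3 = 5
  d9 = d8/3 = 5/3
Walk from origin (0, 0):
  seg 1: up by d3 = 1 → (0, 1)
  seg 2: down by d8 = 5 → (0, -4)
  seg 3: down by d4 = 19/3 → (0, -31/3)
  seg 4: left by d5 = 16/5 → (-16/5, -31/3)
  seg 5: right by d6 = 19/6 → (-1/30, -31/3)
  seg 6: down by d6 = 19/6 → (-1/30, -27/2)
  seg 7: right by d4 = 19/3 → (63/10, -27/2)
  seg 8: right by d1 = 14 → (203/10, -27/2)
  seg 9: up by d5 = 16/5 → (203/10, -103/10)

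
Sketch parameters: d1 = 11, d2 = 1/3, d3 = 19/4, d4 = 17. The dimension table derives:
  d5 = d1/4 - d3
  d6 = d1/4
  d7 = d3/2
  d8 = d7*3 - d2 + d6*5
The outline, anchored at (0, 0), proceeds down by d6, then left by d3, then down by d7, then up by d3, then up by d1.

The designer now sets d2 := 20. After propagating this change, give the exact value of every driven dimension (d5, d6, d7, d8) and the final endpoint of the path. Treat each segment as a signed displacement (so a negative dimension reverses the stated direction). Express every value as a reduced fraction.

Apply edit: d2 := 20
  d5 = d1/4 - d3 = -2
  d6 = d1/4 = 11/4
  d7 = d3/2 = 19/8
  d8 = d7*3 - d2 + d6*5 = 7/8
Walk from origin (0, 0):
  seg 1: down by d6 = 11/4 → (0, -11/4)
  seg 2: left by d3 = 19/4 → (-19/4, -11/4)
  seg 3: down by d7 = 19/8 → (-19/4, -41/8)
  seg 4: up by d3 = 19/4 → (-19/4, -3/8)
  seg 5: up by d1 = 11 → (-19/4, 85/8)

d5 = -2
d6 = 11/4
d7 = 19/8
d8 = 7/8
endpoint = (-19/4, 85/8)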